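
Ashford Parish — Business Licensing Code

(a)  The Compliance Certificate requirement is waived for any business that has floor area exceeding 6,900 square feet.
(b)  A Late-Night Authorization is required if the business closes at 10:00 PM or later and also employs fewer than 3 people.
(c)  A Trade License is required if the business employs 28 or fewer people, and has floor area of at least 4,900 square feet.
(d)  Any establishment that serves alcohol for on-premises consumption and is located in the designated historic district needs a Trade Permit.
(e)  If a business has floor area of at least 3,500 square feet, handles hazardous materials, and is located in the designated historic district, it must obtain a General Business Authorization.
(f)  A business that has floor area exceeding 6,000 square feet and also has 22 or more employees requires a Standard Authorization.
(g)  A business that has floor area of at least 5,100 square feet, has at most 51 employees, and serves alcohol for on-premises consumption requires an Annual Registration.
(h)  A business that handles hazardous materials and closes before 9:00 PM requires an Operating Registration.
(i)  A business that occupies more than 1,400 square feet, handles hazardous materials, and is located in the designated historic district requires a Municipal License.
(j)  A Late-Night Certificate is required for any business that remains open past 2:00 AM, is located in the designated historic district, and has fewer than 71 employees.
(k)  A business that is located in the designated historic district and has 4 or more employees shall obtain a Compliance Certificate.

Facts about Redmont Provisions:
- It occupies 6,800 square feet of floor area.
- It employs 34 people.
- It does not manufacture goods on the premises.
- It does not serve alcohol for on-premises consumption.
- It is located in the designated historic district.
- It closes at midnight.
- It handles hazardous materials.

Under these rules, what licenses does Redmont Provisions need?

(a) floor area 6,800 square feet ≤ 6,900 square feet → Compliance Certificate exemption does not apply.
(b) closes midnight, after 10:00 PM; employees 34 ≥ 3 → Late-Night Authorization not required.
(c) employees 34 > 28; floor area 6,800 square feet ≥ 4,900 square feet → Trade License not required.
(d) does not serve alcohol for on-premises consumption; is located in the designated historic district → Trade Permit not required.
(e) floor area 6,800 square feet ≥ 3,500 square feet; handles hazardous materials; is located in the designated historic district → General Business Authorization required.
(f) floor area 6,800 square feet > 6,000 square feet; employees 34 ≥ 22 → Standard Authorization required.
(g) floor area 6,800 square feet ≥ 5,100 square feet; employees 34 ≤ 51; does not serve alcohol for on-premises consumption → Annual Registration not required.
(h) handles hazardous materials; closes midnight, after 9:00 PM → Operating Registration not required.
(i) floor area 6,800 square feet > 1,400 square feet; handles hazardous materials; is located in the designated historic district → Municipal License required.
(j) closes midnight, at/before 2:00 AM; is located in the designated historic district; employees 34 < 71 → Late-Night Certificate not required.
(k) is located in the designated historic district; employees 34 ≥ 4 → Compliance Certificate required.

Compliance Certificate, General Business Authorization, Municipal License, Standard Authorization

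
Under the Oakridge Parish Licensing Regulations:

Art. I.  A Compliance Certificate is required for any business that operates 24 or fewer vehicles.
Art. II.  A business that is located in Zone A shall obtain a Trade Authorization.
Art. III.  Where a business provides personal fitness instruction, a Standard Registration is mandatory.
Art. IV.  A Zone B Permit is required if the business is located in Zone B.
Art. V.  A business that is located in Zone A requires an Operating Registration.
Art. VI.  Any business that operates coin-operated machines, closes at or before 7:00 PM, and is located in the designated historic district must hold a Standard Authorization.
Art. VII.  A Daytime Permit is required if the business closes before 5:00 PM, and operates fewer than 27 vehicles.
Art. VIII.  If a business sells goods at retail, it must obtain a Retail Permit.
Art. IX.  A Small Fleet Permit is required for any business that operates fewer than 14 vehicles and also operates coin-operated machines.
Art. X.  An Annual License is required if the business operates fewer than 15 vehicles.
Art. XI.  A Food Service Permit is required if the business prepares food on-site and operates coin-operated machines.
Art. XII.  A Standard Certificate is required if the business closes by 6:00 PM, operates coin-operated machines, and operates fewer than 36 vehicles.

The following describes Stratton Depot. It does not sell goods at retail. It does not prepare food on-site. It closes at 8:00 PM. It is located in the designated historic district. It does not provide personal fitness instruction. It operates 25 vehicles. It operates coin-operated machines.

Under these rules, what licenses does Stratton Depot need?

Art. I. vehicles 25 > 24 → Compliance Certificate not required.
Art. II. is located in the designated historic district (not: is located in Zone A) → Trade Authorization not required.
Art. III. does not provide personal fitness instruction → Standard Registration not required.
Art. IV. is located in the designated historic district (not: is located in Zone B) → Zone B Permit not required.
Art. V. is located in the designated historic district (not: is located in Zone A) → Operating Registration not required.
Art. VI. operates coin-operated machines; closes 8:00 PM, after 7:00 PM; is located in the designated historic district → Standard Authorization not required.
Art. VII. closes 8:00 PM, after 5:00 PM; vehicles 25 < 27 → Daytime Permit not required.
Art. VIII. does not sell goods at retail → Retail Permit not required.
Art. IX. vehicles 25 ≥ 14; operates coin-operated machines → Small Fleet Permit not required.
Art. X. vehicles 25 ≥ 15 → Annual License not required.
Art. XI. does not prepare food on-site; operates coin-operated machines → Food Service Permit not required.
Art. XII. closes 8:00 PM, after 6:00 PM; operates coin-operated machines; vehicles 25 < 36 → Standard Certificate not required.

None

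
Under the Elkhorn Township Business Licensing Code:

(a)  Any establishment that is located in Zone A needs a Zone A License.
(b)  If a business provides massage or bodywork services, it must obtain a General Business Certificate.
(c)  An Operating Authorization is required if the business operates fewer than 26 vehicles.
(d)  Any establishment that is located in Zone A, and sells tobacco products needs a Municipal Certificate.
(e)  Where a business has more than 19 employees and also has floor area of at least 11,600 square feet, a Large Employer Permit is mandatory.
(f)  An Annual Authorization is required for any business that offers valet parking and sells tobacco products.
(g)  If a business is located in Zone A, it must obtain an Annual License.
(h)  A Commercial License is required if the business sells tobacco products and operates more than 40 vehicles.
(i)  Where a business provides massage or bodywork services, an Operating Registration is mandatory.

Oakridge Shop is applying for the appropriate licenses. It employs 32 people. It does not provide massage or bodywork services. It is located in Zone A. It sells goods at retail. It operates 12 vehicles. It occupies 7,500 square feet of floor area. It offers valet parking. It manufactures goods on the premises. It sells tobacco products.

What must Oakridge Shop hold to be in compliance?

(a) is located in Zone A → Zone A License required.
(b) does not provide massage or bodywork services → General Business Certificate not required.
(c) vehicles 12 < 26 → Operating Authorization required.
(d) is located in Zone A; sells tobacco products → Municipal Certificate required.
(e) employees 32 > 19; floor area 7,500 square feet < 11,600 square feet → Large Employer Permit not required.
(f) offers valet parking; sells tobacco products → Annual Authorization required.
(g) is located in Zone A → Annual License required.
(h) sells tobacco products; vehicles 12 ≤ 40 → Commercial License not required.
(i) does not provide massage or bodywork services → Operating Registration not required.

Annual Authorization, Annual License, Municipal Certificate, Operating Authorization, Zone A License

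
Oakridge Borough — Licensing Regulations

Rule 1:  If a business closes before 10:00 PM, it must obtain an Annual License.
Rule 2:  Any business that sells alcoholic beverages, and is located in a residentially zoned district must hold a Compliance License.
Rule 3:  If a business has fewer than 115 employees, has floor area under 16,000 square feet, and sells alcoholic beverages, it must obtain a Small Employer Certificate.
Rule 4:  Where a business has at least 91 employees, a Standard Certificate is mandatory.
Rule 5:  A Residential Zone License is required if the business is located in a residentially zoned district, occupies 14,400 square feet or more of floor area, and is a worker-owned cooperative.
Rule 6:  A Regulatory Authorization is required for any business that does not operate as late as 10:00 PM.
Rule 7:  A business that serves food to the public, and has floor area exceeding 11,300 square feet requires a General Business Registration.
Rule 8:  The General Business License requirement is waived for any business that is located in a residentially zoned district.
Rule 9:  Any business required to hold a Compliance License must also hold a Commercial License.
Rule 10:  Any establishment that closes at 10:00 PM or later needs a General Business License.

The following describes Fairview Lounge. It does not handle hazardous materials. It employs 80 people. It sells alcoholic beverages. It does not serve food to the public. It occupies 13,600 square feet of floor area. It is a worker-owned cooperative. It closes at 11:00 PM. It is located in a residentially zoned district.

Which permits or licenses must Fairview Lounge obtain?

Commercial License, Compliance License, Small Employer Certificate

Rule 1: closes 11:00 PM, after 10:00 PM → Annual License not required.
Rule 2: sells alcoholic beverages; is located in a residentially zoned district → Compliance License required.
Rule 3: employees 80 < 115; floor area 13,600 square feet < 16,000 square feet; sells alcoholic beverages → Small Employer Certificate required.
Rule 4: employees 80 < 91 → Standard Certificate not required.
Rule 5: is located in a residentially zoned district; floor area 13,600 square feet < 14,400 square feet; is a worker-owned cooperative → Residential Zone License not required.
Rule 6: closes 11:00 PM, after 10:00 PM → Regulatory Authorization not required.
Rule 7: does not serve food to the public; floor area 13,600 square feet > 11,300 square feet → General Business Registration not required.
Rule 8: is located in a residentially zoned district → exempt from General Business License.
Rule 9: Compliance License is required → Commercial License also required.
Rule 10: closes 11:00 PM, after 10:00 PM → General Business License required.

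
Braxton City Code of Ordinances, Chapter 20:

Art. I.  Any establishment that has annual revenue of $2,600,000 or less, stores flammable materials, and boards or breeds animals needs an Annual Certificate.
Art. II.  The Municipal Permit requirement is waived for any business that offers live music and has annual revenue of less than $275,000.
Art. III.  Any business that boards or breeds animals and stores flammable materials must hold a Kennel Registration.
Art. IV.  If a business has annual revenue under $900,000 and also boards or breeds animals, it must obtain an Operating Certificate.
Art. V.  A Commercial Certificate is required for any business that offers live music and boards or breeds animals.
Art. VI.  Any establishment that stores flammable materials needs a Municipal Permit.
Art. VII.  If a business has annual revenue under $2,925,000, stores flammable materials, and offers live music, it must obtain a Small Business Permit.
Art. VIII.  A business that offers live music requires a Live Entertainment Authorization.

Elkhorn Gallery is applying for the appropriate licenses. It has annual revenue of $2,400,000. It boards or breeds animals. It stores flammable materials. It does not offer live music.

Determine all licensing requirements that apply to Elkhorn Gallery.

Annual Certificate, Kennel Registration, Municipal Permit

Art. I. revenue $2,400,000 ≤ $2,600,000; stores flammable materials; boards or breeds animals → Annual Certificate required.
Art. II. does not offer live music; revenue $2,400,000 ≥ $275,000 → Municipal Permit exemption does not apply.
Art. III. boards or breeds animals; stores flammable materials → Kennel Registration required.
Art. IV. revenue $2,400,000 ≥ $900,000; boards or breeds animals → Operating Certificate not required.
Art. V. does not offer live music; boards or breeds animals → Commercial Certificate not required.
Art. VI. stores flammable materials → Municipal Permit required.
Art. VII. revenue $2,400,000 < $2,925,000; stores flammable materials; does not offer live music → Small Business Permit not required.
Art. VIII. does not offer live music → Live Entertainment Authorization not required.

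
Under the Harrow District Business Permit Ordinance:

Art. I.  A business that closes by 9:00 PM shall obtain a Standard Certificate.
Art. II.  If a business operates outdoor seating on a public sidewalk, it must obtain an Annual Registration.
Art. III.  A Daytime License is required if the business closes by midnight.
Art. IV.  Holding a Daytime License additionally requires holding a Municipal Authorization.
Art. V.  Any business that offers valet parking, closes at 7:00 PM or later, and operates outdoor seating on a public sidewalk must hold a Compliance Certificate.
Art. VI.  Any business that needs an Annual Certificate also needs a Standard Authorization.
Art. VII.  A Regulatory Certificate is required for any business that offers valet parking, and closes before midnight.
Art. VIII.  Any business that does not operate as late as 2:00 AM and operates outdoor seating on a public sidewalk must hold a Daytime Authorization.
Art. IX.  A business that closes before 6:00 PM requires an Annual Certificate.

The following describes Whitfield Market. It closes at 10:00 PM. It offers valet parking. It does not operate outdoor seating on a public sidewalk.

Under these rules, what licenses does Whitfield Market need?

Art. I. closes 10:00 PM, after 9:00 PM → Standard Certificate not required.
Art. II. does not operate outdoor seating on a public sidewalk → Annual Registration not required.
Art. III. closes 10:00 PM, at/before midnight → Daytime License required.
Art. IV. Daytime License is required → Municipal Authorization also required.
Art. V. offers valet parking; closes 10:00 PM, after 7:00 PM; does not operate outdoor seating on a public sidewalk → Compliance Certificate not required.
Art. VI. Annual Certificate is not required → no effect.
Art. VII. offers valet parking; closes 10:00 PM, at/before midnight → Regulatory Certificate required.
Art. VIII. closes 10:00 PM, at/before 2:00 AM; does not operate outdoor seating on a public sidewalk → Daytime Authorization not required.
Art. IX. closes 10:00 PM, after 6:00 PM → Annual Certificate not required.

Daytime License, Municipal Authorization, Regulatory Certificate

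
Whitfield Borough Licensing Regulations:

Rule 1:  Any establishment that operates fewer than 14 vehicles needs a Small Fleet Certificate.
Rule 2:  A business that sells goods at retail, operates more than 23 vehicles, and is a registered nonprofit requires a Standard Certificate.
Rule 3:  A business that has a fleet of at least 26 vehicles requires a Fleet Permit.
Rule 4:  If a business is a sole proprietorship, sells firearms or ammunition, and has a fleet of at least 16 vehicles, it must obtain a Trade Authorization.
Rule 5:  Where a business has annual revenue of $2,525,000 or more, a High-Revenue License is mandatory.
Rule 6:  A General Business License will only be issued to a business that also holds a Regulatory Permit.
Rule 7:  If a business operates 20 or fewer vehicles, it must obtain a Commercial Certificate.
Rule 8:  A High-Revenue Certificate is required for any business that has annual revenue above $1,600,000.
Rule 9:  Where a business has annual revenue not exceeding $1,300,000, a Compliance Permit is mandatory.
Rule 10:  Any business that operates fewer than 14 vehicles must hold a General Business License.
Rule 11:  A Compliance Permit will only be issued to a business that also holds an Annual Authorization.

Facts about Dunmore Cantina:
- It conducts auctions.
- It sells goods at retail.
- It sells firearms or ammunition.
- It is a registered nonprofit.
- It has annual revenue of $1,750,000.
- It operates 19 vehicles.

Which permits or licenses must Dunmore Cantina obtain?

Rule 1: vehicles 19 ≥ 14 → Small Fleet Certificate not required.
Rule 2: sells goods at retail; vehicles 19 ≤ 23; is a registered nonprofit → Standard Certificate not required.
Rule 3: vehicles 19 < 26 → Fleet Permit not required.
Rule 4: is a registered nonprofit (not: is a sole proprietorship); sells firearms or ammunition; vehicles 19 ≥ 16 → Trade Authorization not required.
Rule 5: revenue $1,750,000 < $2,525,000 → High-Revenue License not required.
Rule 6: General Business License is not required → no effect.
Rule 7: vehicles 19 ≤ 20 → Commercial Certificate required.
Rule 8: revenue $1,750,000 > $1,600,000 → High-Revenue Certificate required.
Rule 9: revenue $1,750,000 > $1,300,000 → Compliance Permit not required.
Rule 10: vehicles 19 ≥ 14 → General Business License not required.
Rule 11: Compliance Permit is not required → no effect.

Commercial Certificate, High-Revenue Certificate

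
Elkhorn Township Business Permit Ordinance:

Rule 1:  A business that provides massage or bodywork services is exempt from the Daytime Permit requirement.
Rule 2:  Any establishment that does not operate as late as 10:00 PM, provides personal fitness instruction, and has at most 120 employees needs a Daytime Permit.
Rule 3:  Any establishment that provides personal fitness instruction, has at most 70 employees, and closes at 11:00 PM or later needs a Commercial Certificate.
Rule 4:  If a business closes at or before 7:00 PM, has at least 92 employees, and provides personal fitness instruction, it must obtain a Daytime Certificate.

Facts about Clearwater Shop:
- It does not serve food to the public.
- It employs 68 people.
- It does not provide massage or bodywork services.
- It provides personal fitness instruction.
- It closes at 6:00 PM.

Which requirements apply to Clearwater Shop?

Rule 1: does not provide massage or bodywork services → Daytime Permit exemption does not apply.
Rule 2: closes 6:00 PM, at/before 10:00 PM; provides personal fitness instruction; employees 68 ≤ 120 → Daytime Permit required.
Rule 3: provides personal fitness instruction; employees 68 ≤ 70; closes 6:00 PM, at/before 11:00 PM → Commercial Certificate not required.
Rule 4: closes 6:00 PM, at/before 7:00 PM; employees 68 < 92; provides personal fitness instruction → Daytime Certificate not required.

Daytime Permit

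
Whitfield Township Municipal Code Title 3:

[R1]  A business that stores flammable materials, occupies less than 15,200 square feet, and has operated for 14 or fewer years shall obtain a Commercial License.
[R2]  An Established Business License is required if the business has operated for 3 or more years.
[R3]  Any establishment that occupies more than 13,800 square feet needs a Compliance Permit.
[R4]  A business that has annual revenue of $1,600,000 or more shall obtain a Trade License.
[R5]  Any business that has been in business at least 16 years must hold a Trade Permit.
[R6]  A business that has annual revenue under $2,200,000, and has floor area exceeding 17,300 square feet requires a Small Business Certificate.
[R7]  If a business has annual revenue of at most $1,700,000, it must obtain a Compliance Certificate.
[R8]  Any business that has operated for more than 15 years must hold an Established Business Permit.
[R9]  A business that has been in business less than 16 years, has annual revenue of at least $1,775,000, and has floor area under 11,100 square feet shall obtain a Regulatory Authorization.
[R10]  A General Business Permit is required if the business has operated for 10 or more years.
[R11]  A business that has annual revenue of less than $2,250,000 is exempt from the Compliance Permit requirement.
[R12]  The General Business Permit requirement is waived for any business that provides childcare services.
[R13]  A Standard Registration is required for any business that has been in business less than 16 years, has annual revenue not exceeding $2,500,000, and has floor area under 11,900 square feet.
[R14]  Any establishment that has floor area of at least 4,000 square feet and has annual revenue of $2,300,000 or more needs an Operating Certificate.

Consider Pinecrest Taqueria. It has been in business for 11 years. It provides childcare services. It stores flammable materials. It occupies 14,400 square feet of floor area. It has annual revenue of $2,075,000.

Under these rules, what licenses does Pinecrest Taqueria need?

Commercial License, Established Business License, Trade License

[R1] stores flammable materials; floor area 14,400 square feet < 15,200 square feet; years in business 11 ≤ 14 → Commercial License required.
[R2] years in business 11 ≥ 3 → Established Business License required.
[R3] floor area 14,400 square feet > 13,800 square feet → Compliance Permit required.
[R4] revenue $2,075,000 ≥ $1,600,000 → Trade License required.
[R5] years in business 11 < 16 → Trade Permit not required.
[R6] revenue $2,075,000 < $2,200,000; floor area 14,400 square feet ≤ 17,300 square feet → Small Business Certificate not required.
[R7] revenue $2,075,000 > $1,700,000 → Compliance Certificate not required.
[R8] years in business 11 ≤ 15 → Established Business Permit not required.
[R9] years in business 11 < 16; revenue $2,075,000 ≥ $1,775,000; floor area 14,400 square feet ≥ 11,100 square feet → Regulatory Authorization not required.
[R10] years in business 11 ≥ 10 → General Business Permit required.
[R11] revenue $2,075,000 < $2,250,000 → exempt from Compliance Permit.
[R12] provides childcare services → exempt from General Business Permit.
[R13] years in business 11 < 16; revenue $2,075,000 ≤ $2,500,000; floor area 14,400 square feet ≥ 11,900 square feet → Standard Registration not required.
[R14] floor area 14,400 square feet ≥ 4,000 square feet; revenue $2,075,000 < $2,300,000 → Operating Certificate not required.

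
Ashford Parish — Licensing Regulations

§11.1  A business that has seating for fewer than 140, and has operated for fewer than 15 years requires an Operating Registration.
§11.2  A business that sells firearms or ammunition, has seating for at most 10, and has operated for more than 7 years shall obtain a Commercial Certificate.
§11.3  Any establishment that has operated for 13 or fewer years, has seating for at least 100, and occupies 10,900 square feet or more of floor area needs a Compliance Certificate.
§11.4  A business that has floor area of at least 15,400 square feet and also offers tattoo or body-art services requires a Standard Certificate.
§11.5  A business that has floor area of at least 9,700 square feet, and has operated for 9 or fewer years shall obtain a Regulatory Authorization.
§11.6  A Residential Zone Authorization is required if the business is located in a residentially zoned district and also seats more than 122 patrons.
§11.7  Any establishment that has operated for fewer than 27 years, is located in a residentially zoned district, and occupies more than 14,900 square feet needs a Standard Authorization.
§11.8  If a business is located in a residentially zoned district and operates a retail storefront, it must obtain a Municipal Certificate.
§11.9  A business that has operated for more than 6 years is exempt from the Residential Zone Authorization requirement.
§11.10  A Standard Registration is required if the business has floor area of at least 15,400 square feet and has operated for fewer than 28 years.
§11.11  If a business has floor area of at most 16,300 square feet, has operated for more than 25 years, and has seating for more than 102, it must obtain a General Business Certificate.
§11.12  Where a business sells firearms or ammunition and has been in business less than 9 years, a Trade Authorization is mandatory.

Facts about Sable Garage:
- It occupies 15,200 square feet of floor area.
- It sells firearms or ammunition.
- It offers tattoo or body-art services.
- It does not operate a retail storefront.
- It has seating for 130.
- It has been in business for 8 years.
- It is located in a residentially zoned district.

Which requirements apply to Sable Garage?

§11.1 seating 130 < 140; years in business 8 < 15 → Operating Registration required.
§11.2 sells firearms or ammunition; seating 130 > 10; years in business 8 > 7 → Commercial Certificate not required.
§11.3 years in business 8 ≤ 13; seating 130 ≥ 100; floor area 15,200 square feet ≥ 10,900 square feet → Compliance Certificate required.
§11.4 floor area 15,200 square feet < 15,400 square feet; offers tattoo or body-art services → Standard Certificate not required.
§11.5 floor area 15,200 square feet ≥ 9,700 square feet; years in business 8 ≤ 9 → Regulatory Authorization required.
§11.6 is located in a residentially zoned district; seating 130 > 122 → Residential Zone Authorization required.
§11.7 years in business 8 < 27; is located in a residentially zoned district; floor area 15,200 square feet > 14,900 square feet → Standard Authorization required.
§11.8 is located in a residentially zoned district; does not operate a retail storefront → Municipal Certificate not required.
§11.9 years in business 8 > 6 → exempt from Residential Zone Authorization.
§11.10 floor area 15,200 square feet < 15,400 square feet; years in business 8 < 28 → Standard Registration not required.
§11.11 floor area 15,200 square feet ≤ 16,300 square feet; years in business 8 ≤ 25; seating 130 > 102 → General Business Certificate not required.
§11.12 sells firearms or ammunition; years in business 8 < 9 → Trade Authorization required.

Compliance Certificate, Operating Registration, Regulatory Authorization, Standard Authorization, Trade Authorization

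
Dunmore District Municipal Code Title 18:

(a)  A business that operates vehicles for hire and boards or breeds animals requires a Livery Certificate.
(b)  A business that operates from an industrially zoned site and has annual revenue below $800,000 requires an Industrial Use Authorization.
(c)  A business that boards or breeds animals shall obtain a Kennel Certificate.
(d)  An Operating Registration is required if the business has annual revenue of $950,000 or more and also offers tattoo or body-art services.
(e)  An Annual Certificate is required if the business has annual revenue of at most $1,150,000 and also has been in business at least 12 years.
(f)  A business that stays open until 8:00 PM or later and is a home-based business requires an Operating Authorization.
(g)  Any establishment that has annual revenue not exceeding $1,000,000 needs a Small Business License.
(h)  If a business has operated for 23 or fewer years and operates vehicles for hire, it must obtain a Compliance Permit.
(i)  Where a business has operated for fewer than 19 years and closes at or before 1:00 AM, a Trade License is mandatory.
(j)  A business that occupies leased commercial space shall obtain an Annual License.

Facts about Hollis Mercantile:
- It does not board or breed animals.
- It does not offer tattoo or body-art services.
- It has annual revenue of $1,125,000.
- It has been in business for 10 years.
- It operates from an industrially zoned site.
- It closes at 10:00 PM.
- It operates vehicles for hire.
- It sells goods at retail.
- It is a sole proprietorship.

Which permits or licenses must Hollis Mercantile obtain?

(a) operates vehicles for hire; does not board or breed animals → Livery Certificate not required.
(b) operates from an industrially zoned site; revenue $1,125,000 ≥ $800,000 → Industrial Use Authorization not required.
(c) does not board or breed animals → Kennel Certificate not required.
(d) revenue $1,125,000 ≥ $950,000; does not offer tattoo or body-art services → Operating Registration not required.
(e) revenue $1,125,000 ≤ $1,150,000; years in business 10 < 12 → Annual Certificate not required.
(f) closes 10:00 PM, after 8:00 PM; operates from an industrially zoned site (not: is a home-based business) → Operating Authorization not required.
(g) revenue $1,125,000 > $1,000,000 → Small Business License not required.
(h) years in business 10 ≤ 23; operates vehicles for hire → Compliance Permit required.
(i) years in business 10 < 19; closes 10:00 PM, at/before 1:00 AM → Trade License required.
(j) operates from an industrially zoned site (not: occupies leased commercial space) → Annual License not required.

Compliance Permit, Trade License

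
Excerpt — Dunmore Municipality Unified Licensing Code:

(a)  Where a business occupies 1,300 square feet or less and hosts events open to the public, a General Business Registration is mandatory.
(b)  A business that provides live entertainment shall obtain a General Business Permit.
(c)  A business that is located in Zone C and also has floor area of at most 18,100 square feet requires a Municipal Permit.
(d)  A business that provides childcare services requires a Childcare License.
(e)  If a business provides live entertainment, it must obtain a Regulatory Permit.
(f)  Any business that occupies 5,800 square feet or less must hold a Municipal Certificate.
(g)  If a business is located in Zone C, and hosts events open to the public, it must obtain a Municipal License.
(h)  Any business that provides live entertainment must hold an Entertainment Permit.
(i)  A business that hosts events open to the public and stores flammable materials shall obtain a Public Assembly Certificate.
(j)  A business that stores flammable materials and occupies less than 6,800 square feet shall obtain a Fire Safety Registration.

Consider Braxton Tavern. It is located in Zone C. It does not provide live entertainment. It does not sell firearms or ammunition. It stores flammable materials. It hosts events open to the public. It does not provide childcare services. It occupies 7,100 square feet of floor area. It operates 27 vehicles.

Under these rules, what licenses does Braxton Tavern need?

(a) floor area 7,100 square feet > 1,300 square feet; hosts events open to the public → General Business Registration not required.
(b) does not provide live entertainment → General Business Permit not required.
(c) is located in Zone C; floor area 7,100 square feet ≤ 18,100 square feet → Municipal Permit required.
(d) does not provide childcare services → Childcare License not required.
(e) does not provide live entertainment → Regulatory Permit not required.
(f) floor area 7,100 square feet > 5,800 square feet → Municipal Certificate not required.
(g) is located in Zone C; hosts events open to the public → Municipal License required.
(h) does not provide live entertainment → Entertainment Permit not required.
(i) hosts events open to the public; stores flammable materials → Public Assembly Certificate required.
(j) stores flammable materials; floor area 7,100 square feet ≥ 6,800 square feet → Fire Safety Registration not required.

Municipal License, Municipal Permit, Public Assembly Certificate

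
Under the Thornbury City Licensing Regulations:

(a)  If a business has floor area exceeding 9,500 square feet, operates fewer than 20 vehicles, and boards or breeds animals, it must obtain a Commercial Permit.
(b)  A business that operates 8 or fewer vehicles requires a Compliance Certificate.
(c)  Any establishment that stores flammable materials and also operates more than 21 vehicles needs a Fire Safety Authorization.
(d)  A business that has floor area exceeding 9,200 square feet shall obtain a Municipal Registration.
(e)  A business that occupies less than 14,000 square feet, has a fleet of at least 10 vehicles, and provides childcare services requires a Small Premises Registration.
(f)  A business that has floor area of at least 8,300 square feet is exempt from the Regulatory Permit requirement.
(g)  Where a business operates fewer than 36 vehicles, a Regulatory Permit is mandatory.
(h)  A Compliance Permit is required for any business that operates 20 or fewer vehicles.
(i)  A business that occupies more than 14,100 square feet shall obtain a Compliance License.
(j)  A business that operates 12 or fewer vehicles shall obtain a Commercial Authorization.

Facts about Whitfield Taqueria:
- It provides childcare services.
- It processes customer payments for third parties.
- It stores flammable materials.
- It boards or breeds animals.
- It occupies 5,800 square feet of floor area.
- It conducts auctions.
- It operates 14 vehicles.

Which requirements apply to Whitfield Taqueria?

Compliance Permit, Regulatory Permit, Small Premises Registration

(a) floor area 5,800 square feet ≤ 9,500 square feet; vehicles 14 < 20; boards or breeds animals → Commercial Permit not required.
(b) vehicles 14 > 8 → Compliance Certificate not required.
(c) stores flammable materials; vehicles 14 ≤ 21 → Fire Safety Authorization not required.
(d) floor area 5,800 square feet ≤ 9,200 square feet → Municipal Registration not required.
(e) floor area 5,800 square feet < 14,000 square feet; vehicles 14 ≥ 10; provides childcare services → Small Premises Registration required.
(f) floor area 5,800 square feet < 8,300 square feet → Regulatory Permit exemption does not apply.
(g) vehicles 14 < 36 → Regulatory Permit required.
(h) vehicles 14 ≤ 20 → Compliance Permit required.
(i) floor area 5,800 square feet ≤ 14,100 square feet → Compliance License not required.
(j) vehicles 14 > 12 → Commercial Authorization not required.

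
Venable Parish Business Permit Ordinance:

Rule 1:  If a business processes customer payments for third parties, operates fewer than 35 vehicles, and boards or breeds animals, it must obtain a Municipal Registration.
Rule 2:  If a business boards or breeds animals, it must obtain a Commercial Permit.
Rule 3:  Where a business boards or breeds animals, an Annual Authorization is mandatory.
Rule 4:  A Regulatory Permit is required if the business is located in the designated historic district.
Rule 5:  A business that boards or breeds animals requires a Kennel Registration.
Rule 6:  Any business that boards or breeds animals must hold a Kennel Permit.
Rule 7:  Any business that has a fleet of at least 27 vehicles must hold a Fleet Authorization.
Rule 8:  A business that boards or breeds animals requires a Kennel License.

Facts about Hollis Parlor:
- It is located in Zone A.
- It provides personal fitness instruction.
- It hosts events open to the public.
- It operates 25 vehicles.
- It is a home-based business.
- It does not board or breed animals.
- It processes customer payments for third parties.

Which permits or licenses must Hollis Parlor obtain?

Rule 1: processes customer payments for third parties; vehicles 25 < 35; does not board or breed animals → Municipal Registration not required.
Rule 2: does not board or breed animals → Commercial Permit not required.
Rule 3: does not board or breed animals → Annual Authorization not required.
Rule 4: is located in Zone A (not: is located in the designated historic district) → Regulatory Permit not required.
Rule 5: does not board or breed animals → Kennel Registration not required.
Rule 6: does not board or breed animals → Kennel Permit not required.
Rule 7: vehicles 25 < 27 → Fleet Authorization not required.
Rule 8: does not board or breed animals → Kennel License not required.

None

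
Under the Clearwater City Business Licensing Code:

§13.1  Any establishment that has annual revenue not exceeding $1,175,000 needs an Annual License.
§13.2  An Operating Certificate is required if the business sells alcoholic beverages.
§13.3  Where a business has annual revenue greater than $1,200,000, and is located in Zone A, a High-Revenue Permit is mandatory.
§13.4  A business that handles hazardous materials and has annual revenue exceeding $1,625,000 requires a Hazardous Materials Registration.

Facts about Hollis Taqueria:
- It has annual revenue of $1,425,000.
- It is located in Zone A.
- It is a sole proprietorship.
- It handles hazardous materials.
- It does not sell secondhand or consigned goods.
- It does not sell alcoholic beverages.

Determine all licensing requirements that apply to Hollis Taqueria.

High-Revenue Permit

§13.1 revenue $1,425,000 > $1,175,000 → Annual License not required.
§13.2 does not sell alcoholic beverages → Operating Certificate not required.
§13.3 revenue $1,425,000 > $1,200,000; is located in Zone A → High-Revenue Permit required.
§13.4 handles hazardous materials; revenue $1,425,000 ≤ $1,625,000 → Hazardous Materials Registration not required.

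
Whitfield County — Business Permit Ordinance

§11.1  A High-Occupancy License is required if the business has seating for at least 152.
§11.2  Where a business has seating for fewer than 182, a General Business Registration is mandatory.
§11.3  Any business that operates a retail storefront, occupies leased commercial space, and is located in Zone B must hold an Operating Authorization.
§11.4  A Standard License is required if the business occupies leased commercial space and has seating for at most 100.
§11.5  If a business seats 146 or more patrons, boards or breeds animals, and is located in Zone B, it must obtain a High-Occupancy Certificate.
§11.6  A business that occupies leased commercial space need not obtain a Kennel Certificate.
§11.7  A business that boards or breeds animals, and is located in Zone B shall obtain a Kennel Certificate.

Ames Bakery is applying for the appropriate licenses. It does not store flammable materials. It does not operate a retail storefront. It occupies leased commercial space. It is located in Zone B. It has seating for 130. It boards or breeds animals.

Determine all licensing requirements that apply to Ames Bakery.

§11.1 seating 130 < 152 → High-Occupancy License not required.
§11.2 seating 130 < 182 → General Business Registration required.
§11.3 does not operate a retail storefront; occupies leased commercial space; is located in Zone B → Operating Authorization not required.
§11.4 occupies leased commercial space; seating 130 > 100 → Standard License not required.
§11.5 seating 130 < 146; boards or breeds animals; is located in Zone B → High-Occupancy Certificate not required.
§11.6 occupies leased commercial space → exempt from Kennel Certificate.
§11.7 boards or breeds animals; is located in Zone B → Kennel Certificate required.

General Business Registration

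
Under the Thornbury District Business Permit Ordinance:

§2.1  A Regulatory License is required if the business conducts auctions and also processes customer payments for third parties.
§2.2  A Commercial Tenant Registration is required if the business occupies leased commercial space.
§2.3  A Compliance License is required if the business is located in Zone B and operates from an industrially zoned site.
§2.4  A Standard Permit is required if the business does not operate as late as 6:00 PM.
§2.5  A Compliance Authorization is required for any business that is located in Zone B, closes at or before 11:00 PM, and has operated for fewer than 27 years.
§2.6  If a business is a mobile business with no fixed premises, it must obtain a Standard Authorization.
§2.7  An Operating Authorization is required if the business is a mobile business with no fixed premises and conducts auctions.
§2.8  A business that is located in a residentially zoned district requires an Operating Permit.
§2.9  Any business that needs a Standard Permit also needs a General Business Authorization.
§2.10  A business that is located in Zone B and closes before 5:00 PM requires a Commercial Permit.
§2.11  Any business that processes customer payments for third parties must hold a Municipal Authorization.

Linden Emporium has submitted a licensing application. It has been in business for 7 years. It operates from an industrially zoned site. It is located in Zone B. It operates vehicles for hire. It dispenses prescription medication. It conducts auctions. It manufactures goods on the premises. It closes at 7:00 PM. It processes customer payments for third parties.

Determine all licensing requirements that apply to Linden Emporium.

§2.1 conducts auctions; processes customer payments for third parties → Regulatory License required.
§2.2 operates from an industrially zoned site (not: occupies leased commercial space) → Commercial Tenant Registration not required.
§2.3 is located in Zone B; operates from an industrially zoned site → Compliance License required.
§2.4 closes 7:00 PM, after 6:00 PM → Standard Permit not required.
§2.5 is located in Zone B; closes 7:00 PM, at/before 11:00 PM; years in business 7 < 27 → Compliance Authorization required.
§2.6 operates from an industrially zoned site (not: is a mobile business with no fixed premises) → Standard Authorization not required.
§2.7 operates from an industrially zoned site (not: is a mobile business with no fixed premises); conducts auctions → Operating Authorization not required.
§2.8 is located in Zone B (not: is located in a residentially zoned district) → Operating Permit not required.
§2.9 Standard Permit is not required → no effect.
§2.10 is located in Zone B; closes 7:00 PM, after 5:00 PM → Commercial Permit not required.
§2.11 processes customer payments for third parties → Municipal Authorization required.

Compliance Authorization, Compliance License, Municipal Authorization, Regulatory License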